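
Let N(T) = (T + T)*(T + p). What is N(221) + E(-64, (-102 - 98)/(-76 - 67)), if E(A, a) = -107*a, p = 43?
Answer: 16664984/143 ≈ 1.1654e+5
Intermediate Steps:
N(T) = 2*T*(43 + T) (N(T) = (T + T)*(T + 43) = (2*T)*(43 + T) = 2*T*(43 + T))
N(221) + E(-64, (-102 - 98)/(-76 - 67)) = 2*221*(43 + 221) - 107*(-102 - 98)/(-76 - 67) = 2*221*264 - (-21400)/(-143) = 116688 - (-21400)*(-1)/143 = 116688 - 107*200/143 = 116688 - 21400/143 = 16664984/143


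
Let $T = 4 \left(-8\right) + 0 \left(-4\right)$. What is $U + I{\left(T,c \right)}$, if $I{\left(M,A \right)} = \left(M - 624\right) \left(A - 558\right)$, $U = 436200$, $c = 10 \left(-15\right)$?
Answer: $900648$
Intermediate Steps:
$c = -150$
$T = -32$ ($T = -32 + 0 = -32$)
$I{\left(M,A \right)} = \left(-624 + M\right) \left(-558 + A\right)$
$U + I{\left(T,c \right)} = 436200 - -464448 = 436200 + \left(348192 + 93600 + 17856 + 4800\right) = 436200 + 464448 = 900648$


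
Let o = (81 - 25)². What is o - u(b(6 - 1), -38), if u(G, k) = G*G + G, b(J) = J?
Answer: 3106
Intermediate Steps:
u(G, k) = G + G² (u(G, k) = G² + G = G + G²)
o = 3136 (o = 56² = 3136)
o - u(b(6 - 1), -38) = 3136 - (6 - 1)*(1 + (6 - 1)) = 3136 - 5*(1 + 5) = 3136 - 5*6 = 3136 - 1*30 = 3136 - 30 = 3106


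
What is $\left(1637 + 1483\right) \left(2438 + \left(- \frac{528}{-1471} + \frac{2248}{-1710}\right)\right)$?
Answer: $\frac{637537227808}{83847} \approx 7.6036 \cdot 10^{6}$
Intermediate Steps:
$\left(1637 + 1483\right) \left(2438 + \left(- \frac{528}{-1471} + \frac{2248}{-1710}\right)\right) = 3120 \left(2438 + \left(\left(-528\right) \left(- \frac{1}{1471}\right) + 2248 \left(- \frac{1}{1710}\right)\right)\right) = 3120 \left(2438 + \left(\frac{528}{1471} - \frac{1124}{855}\right)\right) = 3120 \left(2438 - \frac{1201964}{1257705}\right) = 3120 \cdot \frac{3065082826}{1257705} = \frac{637537227808}{83847}$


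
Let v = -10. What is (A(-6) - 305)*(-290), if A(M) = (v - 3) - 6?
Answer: 93960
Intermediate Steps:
A(M) = -19 (A(M) = (-10 - 3) - 6 = -13 - 6 = -19)
(A(-6) - 305)*(-290) = (-19 - 305)*(-290) = -324*(-290) = 93960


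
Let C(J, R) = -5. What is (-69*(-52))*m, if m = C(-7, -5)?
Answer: -17940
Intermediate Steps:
m = -5
(-69*(-52))*m = -69*(-52)*(-5) = 3588*(-5) = -17940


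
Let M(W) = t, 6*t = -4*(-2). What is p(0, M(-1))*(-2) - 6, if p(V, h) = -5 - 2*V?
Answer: 4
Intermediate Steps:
t = 4/3 (t = (-4*(-2))/6 = (1/6)*8 = 4/3 ≈ 1.3333)
M(W) = 4/3
p(0, M(-1))*(-2) - 6 = (-5 - 2*0)*(-2) - 6 = (-5 + 0)*(-2) - 6 = -5*(-2) - 6 = 10 - 6 = 4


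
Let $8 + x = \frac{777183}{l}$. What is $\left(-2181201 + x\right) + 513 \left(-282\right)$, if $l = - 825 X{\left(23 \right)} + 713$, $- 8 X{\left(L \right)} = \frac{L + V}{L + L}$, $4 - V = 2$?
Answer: $- \frac{657957554531}{283009} \approx -2.3249 \cdot 10^{6}$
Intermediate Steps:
$V = 2$ ($V = 4 - 2 = 2$)
$X{\left(L \right)} = - \frac{2 + L}{16 L}$ ($X{\left(L \right)} = - \frac{\left(L + 2\right) \frac{1}{L + L}}{8} = - \frac{\left(2 + L\right) \frac{1}{2 L}}{8} = - \frac{\frac{1}{2} \frac{1}{L} \left(2 + L\right)}{8} = - \frac{2 + L}{16 L}$)
$l = \frac{283009}{368}$ ($l = - 825 \frac{-2 - 23}{16 \cdot 23} + 713 = - 825 \cdot \frac{1}{16} \cdot \frac{1}{23} \left(-2 - 23\right) + 713 = - 825 \cdot \frac{1}{16} \cdot \frac{1}{23} \left(-25\right) + 713 = \left(-825\right) \left(- \frac{25}{368}\right) + 713 = \frac{20625}{368} + 713 = \frac{283009}{368} \approx 769.05$)
$x = \frac{283739272}{283009}$ ($x = -8 + \frac{777183}{\frac{283009}{368}} = -8 + 777183 \cdot \frac{368}{283009} = -8 + \frac{286003344}{283009} = \frac{283739272}{283009} \approx 1002.6$)
$\left(-2181201 + x\right) + 513 \left(-282\right) = \left(-2181201 + \frac{283739272}{283009}\right) + 513 \left(-282\right) = - \frac{617015774537}{283009} - 144666 = - \frac{657957554531}{283009}$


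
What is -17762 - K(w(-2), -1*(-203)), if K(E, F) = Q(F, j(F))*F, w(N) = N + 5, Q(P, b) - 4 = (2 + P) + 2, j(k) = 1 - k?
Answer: -60595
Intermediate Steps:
Q(P, b) = 8 + P (Q(P, b) = 4 + ((2 + P) + 2) = 4 + (4 + P) = 8 + P)
w(N) = 5 + N
K(E, F) = F*(8 + F) (K(E, F) = (8 + F)*F = F*(8 + F))
-17762 - K(w(-2), -1*(-203)) = -17762 - (-1*(-203))*(8 - 1*(-203)) = -17762 - 203*(8 + 203) = -17762 - 203*211 = -17762 - 1*42833 = -17762 - 42833 = -60595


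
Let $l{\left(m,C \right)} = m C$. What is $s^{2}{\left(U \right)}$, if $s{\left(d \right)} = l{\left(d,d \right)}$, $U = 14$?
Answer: $38416$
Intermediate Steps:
$l{\left(m,C \right)} = C m$
$s{\left(d \right)} = d^{2}$ ($s{\left(d \right)} = d d = d^{2}$)
$s^{2}{\left(U \right)} = \left(14^{2}\right)^{2} = 196^{2} = 38416$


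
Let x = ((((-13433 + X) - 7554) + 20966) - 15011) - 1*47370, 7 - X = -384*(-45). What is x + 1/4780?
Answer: -380846499/4780 ≈ -79675.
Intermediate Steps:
X = -17273 (X = 7 - (-384)*(-45) = 7 - 1*17280 = 7 - 17280 = -17273)
x = -79675 (x = ((((-13433 - 17273) - 7554) + 20966) - 15011) - 1*47370 = (((-30706 - 7554) + 20966) - 15011) - 47370 = ((-38260 + 20966) - 15011) - 47370 = (-17294 - 15011) - 47370 = -32305 - 47370 = -79675)
x + 1/4780 = -79675 + 1/4780 = -380846499/4780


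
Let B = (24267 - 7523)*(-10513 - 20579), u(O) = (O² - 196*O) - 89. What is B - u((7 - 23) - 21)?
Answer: -520612980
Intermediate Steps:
u(O) = -89 + O² - 196*O
B = -520604448 (B = 16744*(-31092) = -520604448)
B - u((7 - 23) - 21) = -520604448 - (-89 + ((7 - 23) - 21)² - 196*((7 - 23) - 21)) = -520604448 - (-89 + (-16 - 21)² - 196*(-16 - 21)) = -520604448 - (-89 + (-37)² - 196*(-37)) = -520604448 - (-89 + 1369 + 7252) = -520604448 - 1*8532 = -520604448 - 8532 = -520612980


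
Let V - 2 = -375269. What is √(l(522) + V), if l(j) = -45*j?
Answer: I*√398757 ≈ 631.47*I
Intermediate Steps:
V = -375267 (V = 2 - 375269 = -375267)
√(l(522) + V) = √(-45*522 - 375267) = √(-23490 - 375267) = √(-398757) = I*√398757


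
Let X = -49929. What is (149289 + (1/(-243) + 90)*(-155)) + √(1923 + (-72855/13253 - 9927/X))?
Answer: 32887532/243 + 3*√10366451928628216399/220569679 ≈ 1.3538e+5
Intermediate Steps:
(149289 + (1/(-243) + 90)*(-155)) + √(1923 + (-72855/13253 - 9927/X)) = (149289 + (1/(-243) + 90)*(-155)) + √(1923 + (-72855/13253 - 9927/(-49929))) = (149289 + (-1/243 + 90)*(-155)) + √(1923 + (-72855*1/13253 - 9927*(-1/49929))) = (149289 + (21869/243)*(-155)) + √(1923 + (-72855/13253 + 3309/16643)) = (149289 - 3389695/243) + √(1923 - 1168671588/220569679) = 32887532/243 + √(422986821129/220569679) = 32887532/243 + 3*√10366451928628216399/220569679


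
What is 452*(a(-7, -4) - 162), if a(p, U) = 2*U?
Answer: -76840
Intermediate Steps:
452*(a(-7, -4) - 162) = 452*(2*(-4) - 162) = 452*(-8 - 162) = 452*(-170) = -76840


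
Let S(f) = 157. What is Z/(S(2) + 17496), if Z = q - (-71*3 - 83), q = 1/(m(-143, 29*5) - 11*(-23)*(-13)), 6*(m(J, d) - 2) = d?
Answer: 5794786/345592781 ≈ 0.016768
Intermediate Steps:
m(J, d) = 2 + d/6
q = -6/19577 (q = 1/((2 + (29*5)/6) - 11*(-23)*(-13)) = 1/((2 + (⅙)*145) + 253*(-13)) = 1/((2 + 145/6) - 3289) = 1/(157/6 - 3289) = 1/(-19577/6) = -6/19577 ≈ -0.00030648)
Z = 5794786/19577 (Z = -6/19577 - (-71*3 - 83) = -6/19577 - (-213 - 83) = -6/19577 - 1*(-296) = -6/19577 + 296 = 5794786/19577 ≈ 296.00)
Z/(S(2) + 17496) = 5794786/(19577*(157 + 17496)) = (5794786/19577)/17653 = (5794786/19577)*(1/17653) = 5794786/345592781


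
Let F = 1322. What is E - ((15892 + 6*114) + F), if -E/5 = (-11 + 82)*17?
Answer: -23933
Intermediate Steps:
E = -6035 (E = -5*(-11 + 82)*17 = -355*17 = -5*1207 = -6035)
E - ((15892 + 6*114) + F) = -6035 - ((15892 + 6*114) + 1322) = -6035 - ((15892 + 684) + 1322) = -6035 - (16576 + 1322) = -6035 - 1*17898 = -6035 - 17898 = -23933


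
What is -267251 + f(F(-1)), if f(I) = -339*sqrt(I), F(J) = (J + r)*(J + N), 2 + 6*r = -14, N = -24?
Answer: -267251 - 565*sqrt(33) ≈ -2.7050e+5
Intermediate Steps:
r = -8/3 (r = -1/3 + (1/6)*(-14) = -1/3 - 7/3 = -8/3 ≈ -2.6667)
F(J) = (-24 + J)*(-8/3 + J) (F(J) = (J - 8/3)*(J - 24) = (-8/3 + J)*(-24 + J) = (-24 + J)*(-8/3 + J))
-267251 + f(F(-1)) = -267251 - 339*sqrt(64 + (-1)**2 - 80/3*(-1)) = -267251 - 339*sqrt(64 + 1 + 80/3) = -267251 - 565*sqrt(33)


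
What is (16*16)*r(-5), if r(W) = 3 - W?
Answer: 2048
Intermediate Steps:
(16*16)*r(-5) = (16*16)*(3 - 1*(-5)) = 256*(3 + 5) = 256*8 = 2048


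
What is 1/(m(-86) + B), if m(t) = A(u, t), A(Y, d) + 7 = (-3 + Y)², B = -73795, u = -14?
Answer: -1/73513 ≈ -1.3603e-5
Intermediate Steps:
A(Y, d) = -7 + (-3 + Y)²
m(t) = 282 (m(t) = -7 + (-3 - 14)² = -7 + (-17)² = -7 + 289 = 282)
1/(m(-86) + B) = 1/(282 - 73795) = 1/(-73513) = -1/73513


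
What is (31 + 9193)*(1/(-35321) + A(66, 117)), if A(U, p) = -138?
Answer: -44960533976/35321 ≈ -1.2729e+6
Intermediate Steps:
(31 + 9193)*(1/(-35321) + A(66, 117)) = (31 + 9193)*(1/(-35321) - 138) = 9224*(-1/35321 - 138) = 9224*(-4874299/35321) = -44960533976/35321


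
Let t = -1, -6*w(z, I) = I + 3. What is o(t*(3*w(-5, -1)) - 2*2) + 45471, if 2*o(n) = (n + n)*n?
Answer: 45480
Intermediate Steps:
w(z, I) = -1/2 - I/6 (w(z, I) = -(I + 3)/6 = -(3 + I)/6 = -1/2 - I/6)
o(n) = n**2 (o(n) = ((n + n)*n)/2 = ((2*n)*n)/2 = (2*n**2)/2 = n**2)
o(t*(3*w(-5, -1)) - 2*2) + 45471 = (-3*(-1/2 - 1/6*(-1)) - 2*2)**2 + 45471 = (-3*(-1/2 + 1/6) - 4)**2 + 45471 = (-3*(-1)/3 - 4)**2 + 45471 = (-1*(-1) - 4)**2 + 45471 = (1 - 4)**2 + 45471 = (-3)**2 + 45471 = 9 + 45471 = 45480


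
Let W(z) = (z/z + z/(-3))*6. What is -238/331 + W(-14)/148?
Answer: -11985/24494 ≈ -0.48930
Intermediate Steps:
W(z) = 6 - 2*z (W(z) = (1 + z*(-⅓))*6 = (1 - z/3)*6 = 6 - 2*z)
-238/331 + W(-14)/148 = -238/331 + (6 - 2*(-14))/148 = -238*1/331 + (6 + 28)*(1/148) = -238/331 + 34*(1/148) = -238/331 + 17/74 = -11985/24494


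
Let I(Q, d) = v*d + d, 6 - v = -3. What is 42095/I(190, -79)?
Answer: -8419/158 ≈ -53.285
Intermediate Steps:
v = 9 (v = 6 - 1*(-3) = 6 + 3 = 9)
I(Q, d) = 10*d (I(Q, d) = 9*d + d = 10*d)
42095/I(190, -79) = 42095/((10*(-79))) = 42095/(-790) = 42095*(-1/790) = -8419/158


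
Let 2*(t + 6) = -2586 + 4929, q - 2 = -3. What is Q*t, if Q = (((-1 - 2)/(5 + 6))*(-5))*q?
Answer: -34965/22 ≈ -1589.3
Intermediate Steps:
q = -1 (q = 2 - 3 = -1)
Q = -15/11 (Q = (((-1 - 2)/(5 + 6))*(-5))*(-1) = (-3/11*(-5))*(-1) = (-3*1/11*(-5))*(-1) = -3/11*(-5)*(-1) = (15/11)*(-1) = -15/11 ≈ -1.3636)
t = 2331/2 (t = -6 + (-2586 + 4929)/2 = -6 + (1/2)*2343 = -6 + 2343/2 = 2331/2 ≈ 1165.5)
Q*t = -15/11*2331/2 = -34965/22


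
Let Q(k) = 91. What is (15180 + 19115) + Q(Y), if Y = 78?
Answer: 34386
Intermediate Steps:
(15180 + 19115) + Q(Y) = (15180 + 19115) + 91 = 34295 + 91 = 34386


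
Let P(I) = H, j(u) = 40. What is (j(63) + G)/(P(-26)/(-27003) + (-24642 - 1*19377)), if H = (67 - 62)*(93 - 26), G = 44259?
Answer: -1196205897/1188645392 ≈ -1.0064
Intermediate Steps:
H = 335 (H = 5*67 = 335)
P(I) = 335
(j(63) + G)/(P(-26)/(-27003) + (-24642 - 1*19377)) = (40 + 44259)/(335/(-27003) + (-24642 - 1*19377)) = 44299/(335*(-1/27003) + (-24642 - 19377)) = 44299/(-335/27003 - 44019) = 44299/(-1188645392/27003) = 44299*(-27003/1188645392) = -1196205897/1188645392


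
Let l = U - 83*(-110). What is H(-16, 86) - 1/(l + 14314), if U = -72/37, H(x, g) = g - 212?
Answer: -109286893/867356 ≈ -126.00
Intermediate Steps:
H(x, g) = -212 + g
U = -72/37 (U = -72*1/37 = -72/37 ≈ -1.9459)
l = 337738/37 (l = -72/37 - 83*(-110) = -72/37 + 9130 = 337738/37 ≈ 9128.0)
H(-16, 86) - 1/(l + 14314) = (-212 + 86) - 1/(337738/37 + 14314) = -126 - 1/867356/37 = -126 - 1*37/867356 = -126 - 37/867356 = -109286893/867356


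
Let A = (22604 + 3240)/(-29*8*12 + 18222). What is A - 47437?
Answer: -366153281/7719 ≈ -47435.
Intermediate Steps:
A = 12922/7719 (A = 25844/(-232*12 + 18222) = 25844/(-2784 + 18222) = 25844/15438 = 25844*(1/15438) = 12922/7719 ≈ 1.6741)
A - 47437 = 12922/7719 - 47437 = -366153281/7719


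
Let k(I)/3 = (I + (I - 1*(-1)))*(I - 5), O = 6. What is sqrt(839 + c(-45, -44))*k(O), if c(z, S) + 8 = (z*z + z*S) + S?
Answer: 78*sqrt(1198) ≈ 2699.7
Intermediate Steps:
c(z, S) = -8 + S + z**2 + S*z (c(z, S) = -8 + ((z*z + z*S) + S) = -8 + ((z**2 + S*z) + S) = -8 + (S + z**2 + S*z) = -8 + S + z**2 + S*z)
k(I) = 3*(1 + 2*I)*(-5 + I) (k(I) = 3*((I + (I - 1*(-1)))*(I - 5)) = 3*((I + (I + 1))*(-5 + I)) = 3*((I + (1 + I))*(-5 + I)) = 3*((1 + 2*I)*(-5 + I)) = 3*(1 + 2*I)*(-5 + I))
sqrt(839 + c(-45, -44))*k(O) = sqrt(839 + (-8 - 44 + (-45)**2 - 44*(-45)))*(-15 - 27*6 + 6*6**2) = sqrt(839 + (-8 - 44 + 2025 + 1980))*(-15 - 162 + 6*36) = sqrt(839 + 3953)*(-15 - 162 + 216) = sqrt(4792)*39 = (2*sqrt(1198))*39 = 78*sqrt(1198)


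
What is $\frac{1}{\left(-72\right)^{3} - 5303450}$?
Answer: $- \frac{1}{5676698} \approx -1.7616 \cdot 10^{-7}$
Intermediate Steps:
$\frac{1}{\left(-72\right)^{3} - 5303450} = \frac{1}{-373248 - 5303450} = \frac{1}{-5676698} = - \frac{1}{5676698}$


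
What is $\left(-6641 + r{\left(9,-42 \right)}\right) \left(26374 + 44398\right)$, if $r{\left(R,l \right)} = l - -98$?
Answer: $-466033620$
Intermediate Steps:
$r{\left(R,l \right)} = 98 + l$ ($r{\left(R,l \right)} = l + 98 = 98 + l$)
$\left(-6641 + r{\left(9,-42 \right)}\right) \left(26374 + 44398\right) = \left(-6641 + \left(98 - 42\right)\right) \left(26374 + 44398\right) = \left(-6641 + 56\right) 70772 = \left(-6585\right) 70772 = -466033620$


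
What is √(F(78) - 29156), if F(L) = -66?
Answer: I*√29222 ≈ 170.94*I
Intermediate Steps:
√(F(78) - 29156) = √(-66 - 29156) = √(-29222) = I*√29222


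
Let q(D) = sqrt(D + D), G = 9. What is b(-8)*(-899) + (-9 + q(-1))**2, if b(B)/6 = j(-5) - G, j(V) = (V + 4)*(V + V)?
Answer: -5394 + (9 - I*sqrt(2))**2 ≈ -5315.0 - 25.456*I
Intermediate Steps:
q(D) = sqrt(2)*sqrt(D) (q(D) = sqrt(2*D) = sqrt(2)*sqrt(D))
j(V) = 2*V*(4 + V) (j(V) = (4 + V)*(2*V) = 2*V*(4 + V))
b(B) = 6 (b(B) = 6*(2*(-5)*(4 - 5) - 1*9) = 6*(2*(-5)*(-1) - 9) = 6*(10 - 9) = 6*1 = 6)
b(-8)*(-899) + (-9 + q(-1))**2 = 6*(-899) + (-9 + sqrt(2)*sqrt(-1))**2 = -5394 + (-9 + sqrt(2)*I)**2 = -5394 + (-9 + I*sqrt(2))**2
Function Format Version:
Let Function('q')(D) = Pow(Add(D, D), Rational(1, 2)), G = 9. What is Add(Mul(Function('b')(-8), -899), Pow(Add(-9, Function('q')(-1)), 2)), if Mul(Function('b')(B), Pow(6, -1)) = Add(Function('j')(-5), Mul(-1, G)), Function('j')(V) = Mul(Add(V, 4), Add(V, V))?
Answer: Add(-5394, Pow(Add(9, Mul(-1, I, Pow(2, Rational(1, 2)))), 2)) ≈ Add(-5315.0, Mul(-25.456, I))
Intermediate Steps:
Function('q')(D) = Mul(Pow(2, Rational(1, 2)), Pow(D, Rational(1, 2))) (Function('q')(D) = Pow(Mul(2, D), Rational(1, 2)) = Mul(Pow(2, Rational(1, 2)), Pow(D, Rational(1, 2))))
Function('j')(V) = Mul(2, V, Add(4, V)) (Function('j')(V) = Mul(Add(4, V), Mul(2, V)) = Mul(2, V, Add(4, V)))
Function('b')(B) = 6 (Function('b')(B) = Mul(6, Add(Mul(2, -5, Add(4, -5)), Mul(-1, 9))) = Mul(6, Add(Mul(2, -5, -1), -9)) = Mul(6, Add(10, -9)) = Mul(6, 1) = 6)
Add(Mul(Function('b')(-8), -899), Pow(Add(-9, Function('q')(-1)), 2)) = Add(Mul(6, -899), Pow(Add(-9, Mul(Pow(2, Rational(1, 2)), Pow(-1, Rational(1, 2)))), 2)) = Add(-5394, Pow(Add(-9, Mul(Pow(2, Rational(1, 2)), I)), 2)) = Add(-5394, Pow(Add(-9, Mul(I, Pow(2, Rational(1, 2)))), 2))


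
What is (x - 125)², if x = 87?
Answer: 1444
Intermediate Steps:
(x - 125)² = (87 - 125)² = (-38)² = 1444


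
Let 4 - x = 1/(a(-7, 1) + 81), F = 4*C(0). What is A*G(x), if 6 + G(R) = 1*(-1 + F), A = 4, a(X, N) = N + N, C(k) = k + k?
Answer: -28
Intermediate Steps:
C(k) = 2*k
a(X, N) = 2*N
F = 0 (F = 4*(2*0) = 4*0 = 0)
x = 331/83 (x = 4 - 1/(2*1 + 81) = 4 - 1/(2 + 81) = 4 - 1/83 = 331/83 ≈ 3.9880)
G(R) = -7 (G(R) = -6 + 1*(-1 + 0) = -6 + 1*(-1) = -6 - 1 = -7)
A*G(x) = 4*(-7) = -28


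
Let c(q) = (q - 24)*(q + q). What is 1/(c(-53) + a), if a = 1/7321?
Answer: 7321/59754003 ≈ 0.00012252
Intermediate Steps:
c(q) = 2*q*(-24 + q) (c(q) = (-24 + q)*(2*q) = 2*q*(-24 + q))
a = 1/7321 ≈ 0.00013659
1/(c(-53) + a) = 1/(2*(-53)*(-24 - 53) + 1/7321) = 1/(2*(-53)*(-77) + 1/7321) = 1/(8162 + 1/7321) = 1/(59754003/7321) = 7321/59754003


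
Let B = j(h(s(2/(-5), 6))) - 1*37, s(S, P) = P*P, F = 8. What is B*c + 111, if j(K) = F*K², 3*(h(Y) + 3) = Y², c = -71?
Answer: -104532550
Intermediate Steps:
s(S, P) = P²
h(Y) = -3 + Y²/3
j(K) = 8*K²
B = 1472291 (B = 8*(-3 + (6²)²/3)² - 1*37 = 8*(-3 + (⅓)*36²)² - 37 = 8*(-3 + (⅓)*1296)² - 37 = 8*(-3 + 432)² - 37 = 8*429² - 37 = 8*184041 - 37 = 1472328 - 37 = 1472291)
B*c + 111 = 1472291*(-71) + 111 = -104532661 + 111 = -104532550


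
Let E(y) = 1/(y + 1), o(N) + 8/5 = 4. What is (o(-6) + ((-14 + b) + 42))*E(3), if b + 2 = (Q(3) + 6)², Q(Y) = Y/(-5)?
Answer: 1439/100 ≈ 14.390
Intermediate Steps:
o(N) = 12/5 (o(N) = -8/5 + 4 = 12/5)
E(y) = 1/(1 + y)
Q(Y) = -Y/5 (Q(Y) = Y*(-⅕) = -Y/5)
b = 679/25 (b = -2 + (-⅕*3 + 6)² = -2 + (-⅗ + 6)² = -2 + (27/5)² = -2 + 729/25 = 679/25 ≈ 27.160)
(o(-6) + ((-14 + b) + 42))*E(3) = (12/5 + ((-14 + 679/25) + 42))/(1 + 3) = (12/5 + (329/25 + 42))/4 = (12/5 + 1379/25)*(¼) = (1439/25)*(¼) = 1439/100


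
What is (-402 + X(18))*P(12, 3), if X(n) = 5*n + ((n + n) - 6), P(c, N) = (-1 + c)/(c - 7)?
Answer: -3102/5 ≈ -620.40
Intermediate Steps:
P(c, N) = (-1 + c)/(-7 + c)
X(n) = -6 + 7*n (X(n) = 5*n + (2*n - 6) = 5*n + (-6 + 2*n) = -6 + 7*n)
(-402 + X(18))*P(12, 3) = (-402 + (-6 + 7*18))*((-1 + 12)/(-7 + 12)) = (-402 + (-6 + 126))*(11/5) = (-402 + 120)*((1/5)*11) = -282*11/5 = -3102/5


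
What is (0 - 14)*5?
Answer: -70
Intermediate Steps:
(0 - 14)*5 = -14*5 = -70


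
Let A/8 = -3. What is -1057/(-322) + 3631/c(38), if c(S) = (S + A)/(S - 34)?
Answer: 335109/322 ≈ 1040.7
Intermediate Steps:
A = -24 (A = 8*(-3) = -24)
c(S) = (-24 + S)/(-34 + S) (c(S) = (S - 24)/(S - 34) = (-24 + S)/(-34 + S))
-1057/(-322) + 3631/c(38) = -1057/(-322) + 3631/(((-24 + 38)/(-34 + 38))) = -1057*(-1/322) + 3631/((14/4)) = 151/46 + 3631/(((¼)*14)) = 151/46 + 3631/(7/2) = 151/46 + 3631*(2/7) = 151/46 + 7262/7 = 335109/322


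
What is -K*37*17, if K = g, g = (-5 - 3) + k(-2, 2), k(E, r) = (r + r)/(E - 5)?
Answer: 37740/7 ≈ 5391.4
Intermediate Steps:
k(E, r) = 2*r/(-5 + E) (k(E, r) = (2*r)/(-5 + E) = 2*r/(-5 + E))
g = -60/7 (g = (-5 - 3) + 2*2/(-5 - 2) = -8 + 2*2/(-7) = -8 + 2*2*(-1/7) = -8 - 4/7 = -60/7 ≈ -8.5714)
K = -60/7 ≈ -8.5714
-K*37*17 = -(-60/7*37)*17 = -(-2220)*17/7 = -1*(-37740/7) = 37740/7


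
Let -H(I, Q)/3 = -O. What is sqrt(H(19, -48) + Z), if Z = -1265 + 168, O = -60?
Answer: I*sqrt(1277) ≈ 35.735*I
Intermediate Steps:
H(I, Q) = -180 (H(I, Q) = -(-3)*(-60) = -3*60 = -180)
Z = -1097
sqrt(H(19, -48) + Z) = sqrt(-180 - 1097) = sqrt(-1277) = I*sqrt(1277)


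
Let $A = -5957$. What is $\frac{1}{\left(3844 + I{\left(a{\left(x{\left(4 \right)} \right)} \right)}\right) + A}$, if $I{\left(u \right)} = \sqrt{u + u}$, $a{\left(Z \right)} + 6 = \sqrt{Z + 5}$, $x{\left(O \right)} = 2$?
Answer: $- \frac{1}{2113 - i \sqrt{2} \sqrt{6 - \sqrt{7}}} \approx -0.00047326 - 5.8011 \cdot 10^{-7} i$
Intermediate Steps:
$a{\left(Z \right)} = -6 + \sqrt{5 + Z}$ ($a{\left(Z \right)} = -6 + \sqrt{Z + 5} = -6 + \sqrt{5 + Z}$)
$I{\left(u \right)} = \sqrt{2} \sqrt{u}$ ($I{\left(u \right)} = \sqrt{2 u} = \sqrt{2} \sqrt{u}$)
$\frac{1}{\left(3844 + I{\left(a{\left(x{\left(4 \right)} \right)} \right)}\right) + A} = \frac{1}{\left(3844 + \sqrt{2} \sqrt{-6 + \sqrt{5 + 2}}\right) - 5957} = \frac{1}{\left(3844 + \sqrt{2} \sqrt{-6 + \sqrt{7}}\right) - 5957} = \frac{1}{-2113 + \sqrt{2} \sqrt{-6 + \sqrt{7}}}$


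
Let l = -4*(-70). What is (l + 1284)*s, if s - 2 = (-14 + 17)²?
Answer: 17204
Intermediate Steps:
l = 280
s = 11 (s = 2 + (-14 + 17)² = 2 + 3² = 2 + 9 = 11)
(l + 1284)*s = (280 + 1284)*11 = 1564*11 = 17204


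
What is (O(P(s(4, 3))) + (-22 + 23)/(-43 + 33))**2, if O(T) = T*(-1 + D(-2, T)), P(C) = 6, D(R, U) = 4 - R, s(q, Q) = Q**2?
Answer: 89401/100 ≈ 894.01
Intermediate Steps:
O(T) = 5*T (O(T) = T*(-1 + (4 - 1*(-2))) = T*(-1 + (4 + 2)) = T*(-1 + 6) = T*5 = 5*T)
(O(P(s(4, 3))) + (-22 + 23)/(-43 + 33))**2 = (5*6 + (-22 + 23)/(-43 + 33))**2 = (30 + 1/(-10))**2 = (30 + 1*(-1/10))**2 = (30 - 1/10)**2 = (299/10)**2 = 89401/100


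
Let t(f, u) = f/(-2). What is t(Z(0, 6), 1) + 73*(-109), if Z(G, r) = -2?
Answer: -7956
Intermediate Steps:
t(f, u) = -f/2 (t(f, u) = f*(-½) = -f/2)
t(Z(0, 6), 1) + 73*(-109) = -½*(-2) + 73*(-109) = 1 - 7957 = -7956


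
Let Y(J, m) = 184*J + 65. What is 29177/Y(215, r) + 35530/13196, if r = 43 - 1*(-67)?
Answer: 896447971/261445750 ≈ 3.4288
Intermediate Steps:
r = 110 (r = 43 + 67 = 110)
Y(J, m) = 65 + 184*J
29177/Y(215, r) + 35530/13196 = 29177/(65 + 184*215) + 35530/13196 = 29177/(65 + 39560) + 35530*(1/13196) = 29177/39625 + 17765/6598 = 896447971/261445750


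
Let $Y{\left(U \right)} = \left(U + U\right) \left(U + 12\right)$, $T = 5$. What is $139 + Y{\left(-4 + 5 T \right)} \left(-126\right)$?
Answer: $-174497$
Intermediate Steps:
$Y{\left(U \right)} = 2 U \left(12 + U\right)$
$139 + Y{\left(-4 + 5 T \right)} \left(-126\right) = 139 + 2 \left(-4 + 5 \cdot 5\right) \left(12 + \left(-4 + 5 \cdot 5\right)\right) \left(-126\right) = 139 + 2 \left(-4 + 25\right) \left(12 + \left(-4 + 25\right)\right) \left(-126\right) = 139 + 2 \cdot 21 \left(12 + 21\right) \left(-126\right) = 139 + 2 \cdot 21 \cdot 33 \left(-126\right) = 139 + 1386 \left(-126\right) = 139 - 174636 = -174497$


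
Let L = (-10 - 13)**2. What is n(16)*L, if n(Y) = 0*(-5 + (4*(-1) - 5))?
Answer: 0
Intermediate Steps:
L = 529 (L = (-23)**2 = 529)
n(Y) = 0 (n(Y) = 0*(-5 + (-4 - 5)) = 0*(-5 - 9) = 0*(-14) = 0)
n(16)*L = 0*529 = 0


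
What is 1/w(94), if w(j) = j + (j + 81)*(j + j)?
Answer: 1/32994 ≈ 3.0309e-5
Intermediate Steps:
w(j) = j + 2*j*(81 + j) (w(j) = j + (81 + j)*(2*j) = j + 2*j*(81 + j))
1/w(94) = 1/(94*(163 + 2*94)) = 1/(94*(163 + 188)) = 1/(94*351) = 1/32994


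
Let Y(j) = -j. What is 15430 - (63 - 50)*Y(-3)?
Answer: 15391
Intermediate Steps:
15430 - (63 - 50)*Y(-3) = 15430 - (63 - 50)*(-1*(-3)) = 15430 - 13*3 = 15430 - 1*39 = 15430 - 39 = 15391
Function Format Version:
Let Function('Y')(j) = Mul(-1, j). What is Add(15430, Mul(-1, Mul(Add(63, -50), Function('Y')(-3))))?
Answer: 15391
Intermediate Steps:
Add(15430, Mul(-1, Mul(Add(63, -50), Function('Y')(-3)))) = Add(15430, Mul(-1, Mul(Add(63, -50), Mul(-1, -3)))) = Add(15430, Mul(-1, Mul(13, 3))) = Add(15430, Mul(-1, 39)) = Add(15430, -39) = 15391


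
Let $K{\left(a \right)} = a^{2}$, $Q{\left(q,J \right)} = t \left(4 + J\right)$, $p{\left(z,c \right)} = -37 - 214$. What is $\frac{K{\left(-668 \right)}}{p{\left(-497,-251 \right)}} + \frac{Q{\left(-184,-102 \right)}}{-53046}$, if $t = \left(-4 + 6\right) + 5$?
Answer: $- \frac{1690730437}{951039} \approx -1777.8$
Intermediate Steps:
$t = 7$ ($t = 2 + 5 = 7$)
$p{\left(z,c \right)} = -251$
$Q{\left(q,J \right)} = 28 + 7 J$ ($Q{\left(q,J \right)} = 7 \left(4 + J\right) = 28 + 7 J$)
$\frac{K{\left(-668 \right)}}{p{\left(-497,-251 \right)}} + \frac{Q{\left(-184,-102 \right)}}{-53046} = \frac{\left(-668\right)^{2}}{-251} + \frac{28 + 7 \left(-102\right)}{-53046} = 446224 \left(- \frac{1}{251}\right) + \left(28 - 714\right) \left(- \frac{1}{53046}\right) = - \frac{446224}{251} - - \frac{49}{3789} = - \frac{446224}{251} + \frac{49}{3789} = - \frac{1690730437}{951039}$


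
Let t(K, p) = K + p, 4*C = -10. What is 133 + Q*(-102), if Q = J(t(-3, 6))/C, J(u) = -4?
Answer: -151/5 ≈ -30.200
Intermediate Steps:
C = -5/2 (C = (¼)*(-10) = -5/2 ≈ -2.5000)
Q = 8/5 (Q = -4/(-5/2) = -4*(-⅖) = 8/5 ≈ 1.6000)
133 + Q*(-102) = 133 + (8/5)*(-102) = 133 - 816/5 = -151/5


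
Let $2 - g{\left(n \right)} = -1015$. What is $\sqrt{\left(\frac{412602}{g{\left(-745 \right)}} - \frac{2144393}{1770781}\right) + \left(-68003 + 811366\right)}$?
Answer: $\frac{4 \sqrt{16751215066620169928631}}{600294759} \approx 862.42$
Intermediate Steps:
$g{\left(n \right)} = 1017$ ($g{\left(n \right)} = 2 - -1015 = 2 + 1015 = 1017$)
$\sqrt{\left(\frac{412602}{g{\left(-745 \right)}} - \frac{2144393}{1770781}\right) + \left(-68003 + 811366\right)} = \sqrt{\left(\frac{412602}{1017} - \frac{2144393}{1770781}\right) + \left(-68003 + 811366\right)} = \sqrt{\left(412602 \cdot \frac{1}{1017} - \frac{2144393}{1770781}\right) + 743363} = \sqrt{\left(\frac{137534}{339} - \frac{2144393}{1770781}\right) + 743363} = \sqrt{\frac{242815644827}{600294759} + 743363} = \sqrt{\frac{446479728579344}{600294759}} = \frac{4 \sqrt{16751215066620169928631}}{600294759}$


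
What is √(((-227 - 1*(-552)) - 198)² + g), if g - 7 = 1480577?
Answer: √1496713 ≈ 1223.4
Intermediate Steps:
g = 1480584 (g = 7 + 1480577 = 1480584)
√(((-227 - 1*(-552)) - 198)² + g) = √(((-227 - 1*(-552)) - 198)² + 1480584) = √(((-227 + 552) - 198)² + 1480584) = √((325 - 198)² + 1480584) = √(127² + 1480584) = √(16129 + 1480584) = √1496713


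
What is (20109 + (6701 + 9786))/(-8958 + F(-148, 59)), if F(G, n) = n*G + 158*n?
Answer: -9149/2092 ≈ -4.3733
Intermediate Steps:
F(G, n) = 158*n + G*n (F(G, n) = G*n + 158*n = 158*n + G*n)
(20109 + (6701 + 9786))/(-8958 + F(-148, 59)) = (20109 + (6701 + 9786))/(-8958 + 59*(158 - 148)) = (20109 + 16487)/(-8958 + 59*10) = 36596/(-8958 + 590) = 36596/(-8368) = 36596*(-1/8368) = -9149/2092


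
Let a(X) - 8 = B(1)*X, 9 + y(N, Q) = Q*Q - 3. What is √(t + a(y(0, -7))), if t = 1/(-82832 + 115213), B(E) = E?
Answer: √47183844626/32381 ≈ 6.7082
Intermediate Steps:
y(N, Q) = -12 + Q² (y(N, Q) = -9 + (Q*Q - 3) = -9 + (Q² - 3) = -9 + (-3 + Q²) = -12 + Q²)
a(X) = 8 + X (a(X) = 8 + 1*X = 8 + X)
t = 1/32381 ≈ 3.0882e-5
√(t + a(y(0, -7))) = √(1/32381 + (8 + (-12 + (-7)²))) = √(1/32381 + (8 + (-12 + 49))) = √(1/32381 + (8 + 37)) = √(1/32381 + 45) = √(1457146/32381) = √47183844626/32381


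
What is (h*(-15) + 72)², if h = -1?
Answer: 7569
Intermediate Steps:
(h*(-15) + 72)² = (-1*(-15) + 72)² = (15 + 72)² = 87² = 7569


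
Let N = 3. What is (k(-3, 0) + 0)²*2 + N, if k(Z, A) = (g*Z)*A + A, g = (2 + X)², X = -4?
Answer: 3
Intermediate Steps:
g = 4 (g = (2 - 4)² = (-2)² = 4)
k(Z, A) = A + 4*A*Z (k(Z, A) = (4*Z)*A + A = 4*A*Z + A = A + 4*A*Z)
(k(-3, 0) + 0)²*2 + N = (0*(1 + 4*(-3)) + 0)²*2 + 3 = (0*(1 - 12) + 0)²*2 + 3 = (0*(-11) + 0)²*2 + 3 = (0 + 0)²*2 + 3 = 0²*2 + 3 = 0*2 + 3 = 0 + 3 = 3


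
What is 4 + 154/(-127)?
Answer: 354/127 ≈ 2.7874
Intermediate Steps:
4 + 154/(-127) = 4 + 154*(-1/127) = 4 - 154/127 = 354/127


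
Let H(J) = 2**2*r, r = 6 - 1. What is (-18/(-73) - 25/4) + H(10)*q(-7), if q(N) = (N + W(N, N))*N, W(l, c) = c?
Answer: 570567/292 ≈ 1954.0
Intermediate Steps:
r = 5
q(N) = 2*N**2 (q(N) = (N + N)*N = (2*N)*N = 2*N**2)
H(J) = 20 (H(J) = 2**2*5 = 4*5 = 20)
(-18/(-73) - 25/4) + H(10)*q(-7) = (-18/(-73) - 25/4) + 20*(2*(-7)**2) = (-18*(-1/73) - 25*1/4) + 20*(2*49) = (18/73 - 25/4) + 20*98 = -1753/292 + 1960 = 570567/292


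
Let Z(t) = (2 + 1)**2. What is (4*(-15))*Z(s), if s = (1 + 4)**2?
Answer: -540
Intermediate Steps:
s = 25 (s = 5**2 = 25)
Z(t) = 9 (Z(t) = 3**2 = 9)
(4*(-15))*Z(s) = (4*(-15))*9 = -60*9 = -540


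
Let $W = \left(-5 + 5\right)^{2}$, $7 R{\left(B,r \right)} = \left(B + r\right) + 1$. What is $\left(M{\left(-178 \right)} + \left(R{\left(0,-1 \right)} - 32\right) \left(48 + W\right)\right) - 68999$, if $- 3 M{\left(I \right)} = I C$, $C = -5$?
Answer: $- \frac{212495}{3} \approx -70832.0$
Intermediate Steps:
$M{\left(I \right)} = \frac{5 I}{3}$ ($M{\left(I \right)} = - \frac{I \left(-5\right)}{3} = - \frac{\left(-5\right) I}{3} = \frac{5 I}{3}$)
$R{\left(B,r \right)} = \frac{1}{7} + \frac{B}{7} + \frac{r}{7}$ ($R{\left(B,r \right)} = \frac{\left(B + r\right) + 1}{7} = \frac{1 + B + r}{7} = \frac{1}{7} + \frac{B}{7} + \frac{r}{7}$)
$W = 0$ ($W = 0^{2} = 0$)
$\left(M{\left(-178 \right)} + \left(R{\left(0,-1 \right)} - 32\right) \left(48 + W\right)\right) - 68999 = \left(\frac{5}{3} \left(-178\right) + \left(\left(\frac{1}{7} + \frac{1}{7} \cdot 0 + \frac{1}{7} \left(-1\right)\right) - 32\right) \left(48 + 0\right)\right) - 68999 = \left(- \frac{890}{3} + \left(\left(\frac{1}{7} + 0 - \frac{1}{7}\right) - 32\right) 48\right) - 68999 = \left(- \frac{890}{3} + \left(0 - 32\right) 48\right) - 68999 = \left(- \frac{890}{3} - 1536\right) - 68999 = - \frac{5498}{3} - 68999 = - \frac{212495}{3}$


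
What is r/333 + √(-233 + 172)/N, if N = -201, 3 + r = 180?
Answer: 59/111 - I*√61/201 ≈ 0.53153 - 0.038857*I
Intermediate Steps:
r = 177 (r = -3 + 180 = 177)
r/333 + √(-233 + 172)/N = 177/333 + √(-233 + 172)/(-201) = 177*(1/333) + √(-61)*(-1/201) = 59/111 + (I*√61)*(-1/201) = 59/111 - I*√61/201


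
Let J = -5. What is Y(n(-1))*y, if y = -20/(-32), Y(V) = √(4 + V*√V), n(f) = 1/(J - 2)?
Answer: 5*√(196 - I*√7)/56 ≈ 1.25 - 0.0084365*I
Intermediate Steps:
n(f) = -⅐ (n(f) = 1/(-5 - 2) = 1/(-7) = -⅐)
Y(V) = √(4 + V^(3/2))
y = 5/8 (y = -20*(-1/32) = 5/8 ≈ 0.62500)
Y(n(-1))*y = √(4 + (-⅐)^(3/2))*(5/8) = √(4 - I*√7/49)*(5/8) = 5*√(4 - I*√7/49)/8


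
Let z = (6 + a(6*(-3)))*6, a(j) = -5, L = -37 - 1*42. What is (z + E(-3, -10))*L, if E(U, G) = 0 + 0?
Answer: -474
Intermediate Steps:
L = -79 (L = -37 - 42 = -79)
E(U, G) = 0
z = 6 (z = (6 - 5)*6 = 1*6 = 6)
(z + E(-3, -10))*L = (6 + 0)*(-79) = 6*(-79) = -474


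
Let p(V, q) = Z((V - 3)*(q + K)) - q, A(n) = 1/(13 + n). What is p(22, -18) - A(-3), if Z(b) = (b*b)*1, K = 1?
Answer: 1043469/10 ≈ 1.0435e+5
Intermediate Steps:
Z(b) = b² (Z(b) = b²*1 = b²)
p(V, q) = -q + (1 + q)²*(-3 + V)² (p(V, q) = ((V - 3)*(q + 1))² - q = ((-3 + V)*(1 + q))² - q = ((1 + q)*(-3 + V))² - q = (1 + q)²*(-3 + V)² - q = -q + (1 + q)²*(-3 + V)²)
p(22, -18) - A(-3) = ((-3 + 22 - 3*(-18) + 22*(-18))² - 1*(-18)) - 1/(13 - 3) = ((-3 + 22 + 54 - 396)² + 18) - 1/10 = ((-323)² + 18) - 1*⅒ = (104329 + 18) - ⅒ = 104347 - ⅒ = 1043469/10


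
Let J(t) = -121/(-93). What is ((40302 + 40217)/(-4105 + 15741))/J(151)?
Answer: 7488267/1407956 ≈ 5.3185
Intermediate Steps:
J(t) = 121/93 (J(t) = -121*(-1/93) = 121/93)
((40302 + 40217)/(-4105 + 15741))/J(151) = ((40302 + 40217)/(-4105 + 15741))/(121/93) = (80519/11636)*(93/121) = 7488267/1407956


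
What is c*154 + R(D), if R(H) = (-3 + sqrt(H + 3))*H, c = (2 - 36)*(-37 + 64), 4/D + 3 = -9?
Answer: -141371 - 2*sqrt(6)/9 ≈ -1.4137e+5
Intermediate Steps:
D = -1/3 (D = 4/(-3 - 9) = 4/(-12) = 4*(-1/12) = -1/3 ≈ -0.33333)
c = -918 (c = -34*27 = -918)
R(H) = H*(-3 + sqrt(3 + H)) (R(H) = (-3 + sqrt(3 + H))*H = H*(-3 + sqrt(3 + H)))
c*154 + R(D) = -918*154 - (-3 + sqrt(3 - 1/3))/3 = -141372 - (-3 + sqrt(8/3))/3 = -141372 - (-3 + 2*sqrt(6)/3)/3 = -141372 + (1 - 2*sqrt(6)/9) = -141371 - 2*sqrt(6)/9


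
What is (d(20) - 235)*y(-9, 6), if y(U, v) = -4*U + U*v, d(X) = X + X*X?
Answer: -3330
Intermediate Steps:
d(X) = X + X²
(d(20) - 235)*y(-9, 6) = (20*(1 + 20) - 235)*(-9*(-4 + 6)) = (20*21 - 235)*(-9*2) = (420 - 235)*(-18) = 185*(-18) = -3330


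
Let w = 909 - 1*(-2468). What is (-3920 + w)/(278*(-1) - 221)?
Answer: 543/499 ≈ 1.0882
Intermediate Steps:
w = 3377 (w = 909 + 2468 = 3377)
(-3920 + w)/(278*(-1) - 221) = (-3920 + 3377)/(278*(-1) - 221) = -543/(-278 - 221) = -543/(-499) = -543*(-1/499) = 543/499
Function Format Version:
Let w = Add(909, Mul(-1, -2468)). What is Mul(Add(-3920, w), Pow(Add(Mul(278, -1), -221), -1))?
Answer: Rational(543, 499) ≈ 1.0882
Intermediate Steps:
w = 3377 (w = Add(909, 2468) = 3377)
Mul(Add(-3920, w), Pow(Add(Mul(278, -1), -221), -1)) = Mul(Add(-3920, 3377), Pow(Add(Mul(278, -1), -221), -1)) = Mul(-543, Pow(Add(-278, -221), -1)) = Mul(-543, Pow(-499, -1)) = Mul(-543, Rational(-1, 499)) = Rational(543, 499)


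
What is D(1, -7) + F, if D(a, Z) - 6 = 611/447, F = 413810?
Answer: 184976363/447 ≈ 4.1382e+5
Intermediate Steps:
D(a, Z) = 3293/447 (D(a, Z) = 6 + 611/447 = 3293/447)
D(1, -7) + F = 3293/447 + 413810 = 184976363/447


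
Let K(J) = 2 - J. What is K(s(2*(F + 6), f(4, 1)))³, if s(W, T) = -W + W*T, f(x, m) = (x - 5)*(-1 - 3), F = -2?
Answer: -10648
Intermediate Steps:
f(x, m) = 20 - 4*x (f(x, m) = (-5 + x)*(-4) = 20 - 4*x)
s(W, T) = -W + T*W
K(s(2*(F + 6), f(4, 1)))³ = (2 - 2*(-2 + 6)*(-1 + (20 - 4*4)))³ = (2 - 2*4*(-1 + (20 - 16)))³ = (2 - 8*(-1 + 4))³ = (2 - 8*3)³ = (2 - 1*24)³ = (2 - 24)³ = (-22)³ = -10648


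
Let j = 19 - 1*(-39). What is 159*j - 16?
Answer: 9206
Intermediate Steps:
j = 58 (j = 19 + 39 = 58)
159*j - 16 = 159*58 - 16 = 9222 - 16 = 9206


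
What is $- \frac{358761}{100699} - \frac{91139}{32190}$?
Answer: $- \frac{20726122751}{3241500810} \approx -6.394$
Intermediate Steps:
$- \frac{358761}{100699} - \frac{91139}{32190} = - \frac{20726122751}{3241500810}$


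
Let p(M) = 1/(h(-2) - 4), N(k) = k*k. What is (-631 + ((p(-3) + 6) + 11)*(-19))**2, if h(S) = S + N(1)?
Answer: 22572001/25 ≈ 9.0288e+5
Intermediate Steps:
N(k) = k**2
h(S) = 1 + S (h(S) = S + 1**2 = S + 1 = 1 + S)
p(M) = -1/5 (p(M) = 1/((1 - 2) - 4) = 1/(-1 - 4) = 1/(-5) = -1/5)
(-631 + ((p(-3) + 6) + 11)*(-19))**2 = (-631 + ((-1/5 + 6) + 11)*(-19))**2 = (-631 + (29/5 + 11)*(-19))**2 = (-631 + (84/5)*(-19))**2 = (-631 - 1596/5)**2 = (-4751/5)**2 = 22572001/25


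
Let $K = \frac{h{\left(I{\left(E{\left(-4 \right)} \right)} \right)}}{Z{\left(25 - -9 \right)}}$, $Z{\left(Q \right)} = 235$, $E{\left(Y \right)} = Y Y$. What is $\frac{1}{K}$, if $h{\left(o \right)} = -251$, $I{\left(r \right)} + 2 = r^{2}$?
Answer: $- \frac{235}{251} \approx -0.93625$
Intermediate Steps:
$E{\left(Y \right)} = Y^{2}$
$I{\left(r \right)} = -2 + r^{2}$
$K = - \frac{251}{235} \approx -1.0681$
$\frac{1}{K} = \frac{1}{- \frac{251}{235}} = - \frac{235}{251}$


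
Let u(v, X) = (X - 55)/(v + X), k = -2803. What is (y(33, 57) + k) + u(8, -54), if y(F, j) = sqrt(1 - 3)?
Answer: -128829/46 + I*sqrt(2) ≈ -2800.6 + 1.4142*I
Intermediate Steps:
y(F, j) = I*sqrt(2) (y(F, j) = sqrt(-2) = I*sqrt(2))
u(v, X) = (-55 + X)/(X + v)
(y(33, 57) + k) + u(8, -54) = (I*sqrt(2) - 2803) + (-55 - 54)/(-54 + 8) = (-2803 + I*sqrt(2)) - 109/(-46) = (-2803 + I*sqrt(2)) - 1/46*(-109) = (-2803 + I*sqrt(2)) + 109/46 = -128829/46 + I*sqrt(2)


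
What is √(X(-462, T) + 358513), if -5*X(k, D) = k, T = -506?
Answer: √8965135/5 ≈ 598.84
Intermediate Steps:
X(k, D) = -k/5
√(X(-462, T) + 358513) = √(-⅕*(-462) + 358513) = √(462/5 + 358513) = √(1793027/5) = √8965135/5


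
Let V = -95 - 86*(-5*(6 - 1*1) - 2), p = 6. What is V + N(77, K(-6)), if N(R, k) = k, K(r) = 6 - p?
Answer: 2227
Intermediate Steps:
K(r) = 0 (K(r) = 6 - 1*6 = 6 - 6 = 0)
V = 2227 (V = -95 - 86*(-5*(6 - 1) - 2) = -95 - 86*(-5*5 - 2) = -95 - 86*(-25 - 2) = -95 - 86*(-27) = -95 + 2322 = 2227)
V + N(77, K(-6)) = 2227 + 0 = 2227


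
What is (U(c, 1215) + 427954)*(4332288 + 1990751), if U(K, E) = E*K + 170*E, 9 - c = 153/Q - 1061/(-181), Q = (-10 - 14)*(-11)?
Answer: 64216117679950673/15928 ≈ 4.0316e+12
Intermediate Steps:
Q = 264 (Q = -24*(-11) = 264)
c = 40753/15928 (c = 9 - (153/264 - 1061/(-181)) = 9 - (153*(1/264) - 1061*(-1/181)) = 9 - (51/88 + 1061/181) = 9 - 1*102599/15928 = 9 - 102599/15928 = 40753/15928 ≈ 2.5586)
U(K, E) = 170*E + E*K
(U(c, 1215) + 427954)*(4332288 + 1990751) = (1215*(170 + 40753/15928) + 427954)*(4332288 + 1990751) = (1215*(2748513/15928) + 427954)*6323039 = (3339443295/15928 + 427954)*6323039 = (10155894607/15928)*6323039 = 64216117679950673/15928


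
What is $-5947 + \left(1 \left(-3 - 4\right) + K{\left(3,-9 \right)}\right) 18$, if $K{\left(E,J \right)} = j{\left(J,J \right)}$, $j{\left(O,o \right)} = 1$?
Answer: $-6055$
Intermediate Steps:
$K{\left(E,J \right)} = 1$
$-5947 + \left(1 \left(-3 - 4\right) + K{\left(3,-9 \right)}\right) 18 = -5947 + \left(1 \left(-3 - 4\right) + 1\right) 18 = -5947 + \left(1 \left(-7\right) + 1\right) 18 = -5947 + \left(-7 + 1\right) 18 = -5947 - 108 = -6055$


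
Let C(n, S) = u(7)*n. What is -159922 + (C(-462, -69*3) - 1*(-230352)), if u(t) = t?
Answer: 67196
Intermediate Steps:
C(n, S) = 7*n
-159922 + (C(-462, -69*3) - 1*(-230352)) = -159922 + (7*(-462) - 1*(-230352)) = -159922 + (-3234 + 230352) = -159922 + 227118 = 67196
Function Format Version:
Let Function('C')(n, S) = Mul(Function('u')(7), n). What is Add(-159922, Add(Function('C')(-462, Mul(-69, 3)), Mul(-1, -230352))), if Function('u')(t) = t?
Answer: 67196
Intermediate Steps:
Function('C')(n, S) = Mul(7, n)
Add(-159922, Add(Function('C')(-462, Mul(-69, 3)), Mul(-1, -230352))) = Add(-159922, Add(Mul(7, -462), Mul(-1, -230352))) = Add(-159922, Add(-3234, 230352)) = Add(-159922, 227118) = 67196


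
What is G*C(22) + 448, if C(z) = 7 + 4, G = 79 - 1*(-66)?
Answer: 2043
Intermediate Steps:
G = 145 (G = 79 + 66 = 145)
C(z) = 11
G*C(22) + 448 = 145*11 + 448 = 1595 + 448 = 2043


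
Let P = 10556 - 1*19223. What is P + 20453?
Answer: 11786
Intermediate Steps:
P = -8667 (P = 10556 - 19223 = -8667)
P + 20453 = -8667 + 20453 = 11786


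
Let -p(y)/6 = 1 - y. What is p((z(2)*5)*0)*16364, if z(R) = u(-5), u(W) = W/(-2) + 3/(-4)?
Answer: -98184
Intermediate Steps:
u(W) = -3/4 - W/2 (u(W) = W*(-1/2) + 3*(-1/4) = -W/2 - 3/4 = -3/4 - W/2)
z(R) = 7/4 (z(R) = -3/4 - 1/2*(-5) = -3/4 + 5/2 = 7/4)
p(y) = -6 + 6*y (p(y) = -6*(1 - y) = -6 + 6*y)
p((z(2)*5)*0)*16364 = (-6 + 6*(((7/4)*5)*0))*16364 = (-6 + 6*((35/4)*0))*16364 = (-6 + 6*0)*16364 = (-6 + 0)*16364 = -6*16364 = -98184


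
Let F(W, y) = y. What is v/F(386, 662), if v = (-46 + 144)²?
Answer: 4802/331 ≈ 14.508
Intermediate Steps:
v = 9604 (v = 98² = 9604)
v/F(386, 662) = 9604/662 = 9604*(1/662) = 4802/331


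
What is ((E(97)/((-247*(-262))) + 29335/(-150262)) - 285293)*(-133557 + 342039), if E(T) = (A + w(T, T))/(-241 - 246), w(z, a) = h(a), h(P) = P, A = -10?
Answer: -70416811668515459335596/1183903704529 ≈ -5.9479e+10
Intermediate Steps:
w(z, a) = a
E(T) = 10/487 - T/487 (E(T) = (-10 + T)/(-241 - 246) = (-10 + T)/(-487) = (-10 + T)*(-1/487) = 10/487 - T/487)
((E(97)/((-247*(-262))) + 29335/(-150262)) - 285293)*(-133557 + 342039) = (((10/487 - 1/487*97)/((-247*(-262))) + 29335/(-150262)) - 285293)*(-133557 + 342039) = (((10/487 - 97/487)/64714 + 29335*(-1/150262)) - 285293)*208482 = ((-87/487*1/64714 - 29335/150262) - 285293)*208482 = ((-87/31515718 - 29335/150262) - 285293)*208482 = (-231131665081/1183903704529 - 285293)*208482 = -337759670707857078/1183903704529*208482 = -70416811668515459335596/1183903704529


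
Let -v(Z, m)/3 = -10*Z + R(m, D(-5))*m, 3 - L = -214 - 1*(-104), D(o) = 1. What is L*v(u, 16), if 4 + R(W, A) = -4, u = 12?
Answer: 84072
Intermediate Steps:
L = 113 (L = 3 - (-214 - 1*(-104)) = 3 - (-214 + 104) = 3 - 1*(-110) = 3 + 110 = 113)
R(W, A) = -8 (R(W, A) = -4 - 4 = -8)
v(Z, m) = 24*m + 30*Z (v(Z, m) = -3*(-10*Z - 8*m) = 24*m + 30*Z)
L*v(u, 16) = 113*(24*16 + 30*12) = 113*(384 + 360) = 113*744 = 84072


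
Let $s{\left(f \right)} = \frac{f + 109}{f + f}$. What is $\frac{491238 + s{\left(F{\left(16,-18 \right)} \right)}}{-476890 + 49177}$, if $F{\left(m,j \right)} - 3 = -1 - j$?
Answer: $- \frac{6549883}{5702840} \approx -1.1485$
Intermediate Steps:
$F{\left(m,j \right)} = 2 - j$ ($F{\left(m,j \right)} = 3 - \left(1 + j\right) = 2 - j$)
$s{\left(f \right)} = \frac{109 + f}{2 f}$
$\frac{491238 + s{\left(F{\left(16,-18 \right)} \right)}}{-476890 + 49177} = \frac{491238 + \frac{109 + \left(2 - -18\right)}{2 \left(2 - -18\right)}}{-476890 + 49177} = \frac{491238 + \frac{109 + \left(2 + 18\right)}{2 \left(2 + 18\right)}}{-427713} = \left(491238 + \frac{109 + 20}{2 \cdot 20}\right) \left(- \frac{1}{427713}\right) = \left(491238 + \frac{1}{2} \cdot \frac{1}{20} \cdot 129\right) \left(- \frac{1}{427713}\right) = \left(491238 + \frac{129}{40}\right) \left(- \frac{1}{427713}\right) = \frac{19649649}{40} \left(- \frac{1}{427713}\right) = - \frac{6549883}{5702840}$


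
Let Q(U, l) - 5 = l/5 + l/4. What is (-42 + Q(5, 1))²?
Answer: 534361/400 ≈ 1335.9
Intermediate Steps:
Q(U, l) = 5 + 9*l/20 (Q(U, l) = 5 + (l/5 + l/4) = 5 + 9*l/20)
(-42 + Q(5, 1))² = (-42 + (5 + (9/20)*1))² = (-42 + (5 + 9/20))² = (-42 + 109/20)² = (-731/20)² = 534361/400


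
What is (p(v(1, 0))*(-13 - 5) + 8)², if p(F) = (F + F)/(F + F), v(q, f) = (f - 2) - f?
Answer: 100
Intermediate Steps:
v(q, f) = -2 (v(q, f) = (-2 + f) - f = -2)
p(F) = 1 (p(F) = (2*F)/((2*F)) = (2*F)*(1/(2*F)) = 1)
(p(v(1, 0))*(-13 - 5) + 8)² = (1*(-13 - 5) + 8)² = (1*(-18) + 8)² = (-18 + 8)² = (-10)² = 100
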